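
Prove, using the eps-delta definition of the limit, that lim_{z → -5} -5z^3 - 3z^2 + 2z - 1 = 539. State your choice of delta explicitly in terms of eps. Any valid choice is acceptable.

delta = min(2, eps/507)

Let eps > 0. We want delta > 0 such that 0 < |z + 5| < delta implies |(-5z^3 - 3z^2 + 2z - 1) − 539| < eps.
(-5z^3 - 3z^2 + 2z - 1) − 539 = -5z^3 - 3z^2 + 2z - 540 = (z + 5)(-5z^2 + 22z - 108).
So |(-5z^3 - 3z^2 + 2z - 1) − 539| = |z + 5|·|-5z^2 + 22z - 108|.
Assume first that |z + 5| < 2, so |z| < 7. Then |-5z^2 + 22z - 108| ≤ 5·7^2 + 22·7 + 108 = 507.
Hence |(-5z^3 - 3z^2 + 2z - 1) − 539| ≤ 507|z + 5| < eps provided |z + 5| < eps/507.
Choosing delta = min(2, eps/507) ensures both conditions, hence |(-5z^3 - 3z^2 + 2z - 1) − 539| < eps.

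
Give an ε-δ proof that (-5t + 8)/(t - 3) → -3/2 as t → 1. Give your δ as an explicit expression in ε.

δ = min(1, (2/7)ε)

Let ε > 0. We want δ > 0 with 0 < |t − 1| < δ ⇒ |(-5t + 8)/(t - 3) + 3/2| < ε.
Combining over a common denominator, (-5t + 8)/(t - 3) + 3/2 = [(-5t + 8)·(-2) − 3·(t - 3)] / [(-2)·(t - 3)] = 7(t − 1) / ((-2)(t - 3)).
So |(-5t + 8)/(t - 3) + 3/2| = 7|t − 1| / (2·|t − 3|).
Require δ ≤ 1, so |t − 3| ≥ |-2| − |t − 1| > 2 − 1 = 1.
Hence |(-5t + 8)/(t - 3) + 3/2| < 7|t − 1|/(2·1) = (7/2)|t − 1|, which is < ε once |t − 1| < (2/7)ε.
Take δ = min(1, (2/7)ε). Then 0 < |t − 1| < δ forces both bounds, so |(-5t + 8)/(t - 3) + 3/2| < ε.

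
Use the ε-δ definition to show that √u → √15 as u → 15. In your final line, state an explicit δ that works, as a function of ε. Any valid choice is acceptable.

Let ε > 0 be given. We want δ > 0 such that 0 < |u − 15| < δ implies |√u − √15| < ε.
Multiplying by the conjugate, |√u − √15| = |u − 15|/(√u + √15).
Restrict δ ≤ 15 so that |u − 15| < 15 forces u > 0, and then √u + √15 > √15.
Hence |√u − √15| < |u − 15|/√15, which is < ε once |u − 15| < √15·ε.
Take δ = min(15, √15·ε). If 0 < |u − 15| < δ then u > 0 and |√u − √15| < |u − 15|/√15 < ε.

δ = min(15, √15·ε)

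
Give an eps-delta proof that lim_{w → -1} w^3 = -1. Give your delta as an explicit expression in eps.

Suppose eps > 0. We seek delta > 0 with 0 < |w + 1| < delta ⇒ |w^3 + 1| < eps.
Factor: w^3 + 1 = (w + 1)(w^2 - w + 1), so |w^3 + 1| = |w + 1|·|w^2 - w + 1|.
Impose delta ≤ 2 so that |w| < 3; then |w^2 - w + 1| ≤ 13.
Hence |w^3 + 1| ≤ 13|w + 1|, which is < eps once |w + 1| < eps/13.
Take delta = min(2, eps/13). If 0 < |w + 1| < delta then both bounds hold and |w^3 + 1| ≤ 13|w + 1| < 13·(eps/13) = eps.

delta = min(2, eps/13)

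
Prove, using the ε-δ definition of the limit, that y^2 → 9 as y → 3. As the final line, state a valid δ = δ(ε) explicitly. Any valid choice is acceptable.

Suppose ε > 0. We seek δ > 0 with 0 < |y − 3| < δ ⇒ |y^2 − 9| < ε.
Factor: y^2 − 9 = (y − 3)(y + 3), so |y^2 − 9| = |y − 3|·|y + 3|.
Impose δ ≤ 1 so that |y| < 4; then |y + 3| ≤ 7.
Hence |y^2 − 9| ≤ 7|y − 3|, which is < ε once |y − 3| < ε/7.
Take δ = min(1, ε/7). If 0 < |y − 3| < δ then both bounds hold and |y^2 − 9| ≤ 7|y − 3| < 7·(ε/7) = ε.

δ = min(1, ε/7)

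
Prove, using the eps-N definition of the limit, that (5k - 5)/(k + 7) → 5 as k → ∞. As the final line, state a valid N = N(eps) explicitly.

N = 40/eps

Suppose eps > 0. For k ≥ 1, |(5k - 5)/(k + 7) − 5| = |-40|/((k + 7)) = 40/((k + 7)).
Since k + 7 ≥ k for k ≥ 1, this is ≤ 40/(k) = 40/k.
So |(5k - 5)/(k + 7) − 5| < eps whenever k > 40/eps.
Take N = 40/eps. If k > N then |(5k - 5)/(k + 7) − 5| ≤ 40/k < eps.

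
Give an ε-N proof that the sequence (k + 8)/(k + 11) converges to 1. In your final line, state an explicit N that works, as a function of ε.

Let ε > 0 be given. For k ≥ 1, |(k + 8)/(k + 11) − 1| = |-3|/((k + 11)) = 3/((k + 11)).
Since k + 11 ≥ k for k ≥ 1, this is ≤ 3/(k) = 3/k.
So |(k + 8)/(k + 11) − 1| < ε whenever k > 3/ε.
Take N = 3/ε. If k > N then |(k + 8)/(k + 11) − 1| ≤ 3/k < ε.

N = 3/ε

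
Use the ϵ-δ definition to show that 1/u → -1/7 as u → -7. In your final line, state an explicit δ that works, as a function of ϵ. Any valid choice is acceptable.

δ = min(7/2, (49/2)ϵ)

Let ϵ > 0. We seek δ > 0 such that 0 < |u + 7| < δ implies |1/u + 1/7| < ϵ.
|1/u + 1/7| = |-7 − u|/(7·|u|) = |u + 7|/(7|u|).
Require δ ≤ 7/2 so that |u| > 7 − 7/2 = 7/2, hence 7|u| > 49/2.
Then |1/u + 1/7| < |u + 7|/(49/2), which is < ϵ when |u + 7| < (49/2)ϵ.
Take δ = min(7/2, (49/2)ϵ). Then 0 < |u + 7| < δ gives both |u + 7| < 7/2 and |u + 7| < (49/2)ϵ, so |1/u + 1/7| < ϵ.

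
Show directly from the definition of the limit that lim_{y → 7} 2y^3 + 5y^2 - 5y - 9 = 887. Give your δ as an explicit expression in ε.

δ = min(1, ε/408)

Let ε > 0. We want δ > 0 such that 0 < |y − 7| < δ implies |(2y^3 + 5y^2 - 5y - 9) − 887| < ε.
(2y^3 + 5y^2 - 5y - 9) − 887 = 2y^3 + 5y^2 - 5y - 896 = (y − 7)(2y^2 + 19y + 128).
So |(2y^3 + 5y^2 - 5y - 9) − 887| = |y − 7|·|2y^2 + 19y + 128|.
Assume first that |y − 7| < 1, so |y| < 8. Then |2y^2 + 19y + 128| ≤ 2·8^2 + 19·8 + 128 = 408.
Hence |(2y^3 + 5y^2 - 5y - 9) − 887| ≤ 408|y − 7| < ε provided |y − 7| < ε/408.
Choosing δ = min(1, ε/408) ensures both conditions, hence |(2y^3 + 5y^2 - 5y - 9) − 887| < ε.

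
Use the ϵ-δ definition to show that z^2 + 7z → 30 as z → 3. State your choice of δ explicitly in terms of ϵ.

Fix ϵ > 0. We want δ > 0 such that 0 < |z − 3| < δ implies |(z^2 + 7z) − 30| < ϵ.
(z^2 + 7z) − 30 = z^2 + 7z - 30 = (z − 3)(z + 10).
So |(z^2 + 7z) − 30| = |z − 3|·|z + 10|.
Require δ ≤ 2. Then |z − 3| < 2 gives |z| < 5, and by the triangle inequality |z + 10| ≤ 5 + 10 = 15.
Hence |(z^2 + 7z) − 30| ≤ 15|z − 3| < ϵ provided |z − 3| < ϵ/15.
Take δ = min(2, ϵ/15). Then 0 < |z − 3| < δ gives both |z − 3| < 2 and |z − 3| < ϵ/15, so |(z^2 + 7z) − 30| < ϵ.

δ = min(2, ϵ/15)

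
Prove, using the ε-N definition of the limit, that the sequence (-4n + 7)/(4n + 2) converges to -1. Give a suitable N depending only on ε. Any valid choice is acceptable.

N = (9/4)/ε

Suppose ε > 0. For n ≥ 1, |(-4n + 7)/(4n + 2) + 1| = |36|/(4(4n + 2)) = 36/(4(4n + 2)).
Since 4n + 2 ≥ 4n for n ≥ 1, this is ≤ 36/(4·4n) = (9/4)/n.
So |(-4n + 7)/(4n + 2) + 1| < ε whenever n > (9/4)/ε.
Take N = (9/4)/ε. If n > N then |(-4n + 7)/(4n + 2) + 1| ≤ (9/4)/n < ε.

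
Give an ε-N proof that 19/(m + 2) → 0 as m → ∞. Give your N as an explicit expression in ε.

N = 19/ε

Let ε > 0 be given. For m ≥ 1, |19/(m + 2) − 0| = 19/(m + 2) ≤ 19/m.
We need 19/m < ε, i.e. m > 19/ε.
Take N = 19/ε. If m > N then |19/(m + 2)| ≤ 19/m < ε.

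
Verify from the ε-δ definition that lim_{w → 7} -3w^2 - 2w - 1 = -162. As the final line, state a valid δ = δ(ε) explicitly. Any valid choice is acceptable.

Let ε > 0 be given. We want δ > 0 such that 0 < |w − 7| < δ implies |(-3w^2 - 2w - 1) + 162| < ε.
(-3w^2 - 2w - 1) + 162 = -3w^2 - 2w + 161 = (w − 7)(-3w - 23).
So |(-3w^2 - 2w - 1) + 162| = |w − 7|·|-3w - 23|.
Assume first that |w − 7| < 2, so |w| < 9. Then |-3w - 23| ≤ 3·9 + 23 = 50.
Hence |(-3w^2 - 2w - 1) + 162| ≤ 50|w − 7| < ε provided |w − 7| < ε/50.
Take δ = min(2, ε/50). Then 0 < |w − 7| < δ gives both |w − 7| < 2 and |w − 7| < ε/50, so |(-3w^2 - 2w - 1) + 162| < ε.

δ = min(2, ε/50)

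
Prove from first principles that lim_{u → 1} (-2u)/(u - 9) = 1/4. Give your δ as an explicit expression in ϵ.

Suppose ϵ > 0. We want δ > 0 with 0 < |u − 1| < δ ⇒ |(-2u)/(u - 9) − (1/4)| < ϵ.
Combining over a common denominator, (-2u)/(u - 9) − (1/4) = [(-2u)·(-8) − (-2)·(u - 9)] / [(-8)·(u - 9)] = 18(u − 1) / ((-8)(u - 9)).
So |(-2u)/(u - 9) − (1/4)| = 18|u − 1| / (8·|u − 9|).
Restrict δ ≤ 4. Then |u − 1| < 4 gives |u − 9| = |(u − 1) + (-8)| ≥ 8 − 4 = 4.
Hence |(-2u)/(u - 9) − (1/4)| < 18|u − 1|/(8·4) = (9/16)|u − 1|, which is < ϵ once |u − 1| < (16/9)ϵ.
Take δ = min(4, (16/9)ϵ). Then 0 < |u − 1| < δ forces both bounds, so |(-2u)/(u - 9) − (1/4)| < ϵ.

δ = min(4, (16/9)ϵ)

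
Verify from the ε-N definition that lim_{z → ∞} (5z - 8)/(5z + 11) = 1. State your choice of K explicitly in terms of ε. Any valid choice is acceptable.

Let ε > 0 be given. We seek K > 0 such that z > K implies |(5z - 8)/(5z + 11) − 1| < ε.
(5z - 8)/(5z + 11) − 1 = (5(5z - 8) − 5(5z + 11)) / (5(5z + 11)) = -95/(5(5z + 11)).
For z > 0 we have 5z + 11 > 5z, so |(5z - 8)/(5z + 11) − 1| = 95/(5(5z + 11)) < 95/(5·5z) = (19/5)/z.
Thus |(5z - 8)/(5z + 11) − 1| < ε whenever z > (19/5)/ε.
Take K = (19/5)/ε. If z > K then |(5z - 8)/(5z + 11) − 1| < (19/5)/z < ε.

K = (19/5)/ε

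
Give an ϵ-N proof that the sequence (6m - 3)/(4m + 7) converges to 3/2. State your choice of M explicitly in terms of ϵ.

Let ϵ > 0 be given. For m ≥ 1, |(6m - 3)/(4m + 7) − (3/2)| = |-54|/(4(4m + 7)) = 54/(4(4m + 7)).
Since 4m + 7 ≥ 4m for m ≥ 1, this is ≤ 54/(4·4m) = (27/8)/m.
So |(6m - 3)/(4m + 7) − (3/2)| < ϵ whenever m > (27/8)/ϵ.
Take M = (27/8)/ϵ. If m > M then |(6m - 3)/(4m + 7) − (3/2)| ≤ (27/8)/m < ϵ.

M = (27/8)/ϵ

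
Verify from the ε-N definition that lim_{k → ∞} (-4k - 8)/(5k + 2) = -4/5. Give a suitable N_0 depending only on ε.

N_0 = (32/25)/ε

Suppose ε > 0. For k ≥ 1, |(-4k - 8)/(5k + 2) + 4/5| = |-32|/(5(5k + 2)) = 32/(5(5k + 2)).
Since 5k + 2 ≥ 5k for k ≥ 1, this is ≤ 32/(5·5k) = (32/25)/k.
So |(-4k - 8)/(5k + 2) + 4/5| < ε whenever k > (32/25)/ε.
Take N_0 = (32/25)/ε. If k > N_0 then |(-4k - 8)/(5k + 2) + 4/5| ≤ (32/25)/k < ε.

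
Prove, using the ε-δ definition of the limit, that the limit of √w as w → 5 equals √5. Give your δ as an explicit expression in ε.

Suppose ε > 0. We want δ > 0 such that 0 < |w − 5| < δ implies |√w − √5| < ε.
Multiplying by the conjugate, |√w − √5| = |w − 5|/(√w + √5).
Restrict δ ≤ 5 so that |w − 5| < 5 forces w > 0, and then √w + √5 > √5.
Hence |√w − √5| < |w − 5|/√5, which is < ε once |w − 5| < √5·ε.
Take δ = min(5, √5·ε). If 0 < |w − 5| < δ then w > 0 and |√w − √5| < |w − 5|/√5 < ε.

δ = min(5, √5·ε)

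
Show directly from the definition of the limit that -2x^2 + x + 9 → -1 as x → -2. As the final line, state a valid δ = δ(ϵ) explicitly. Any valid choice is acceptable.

δ = min(1, ϵ/11)

Let ϵ > 0 be given. We want δ > 0 such that 0 < |x + 2| < δ implies |(-2x^2 + x + 9) + 1| < ϵ.
(-2x^2 + x + 9) + 1 = -2x^2 + x + 10 = (x + 2)(-2x + 5).
So |(-2x^2 + x + 9) + 1| = |x + 2|·|-2x + 5|.
Assume first that |x + 2| < 1, so |x| < 3. Then |-2x + 5| ≤ 2·3 + 5 = 11.
Hence |(-2x^2 + x + 9) + 1| ≤ 11|x + 2| < ϵ provided |x + 2| < ϵ/11.
Choosing δ = min(1, ϵ/11) ensures both conditions, hence |(-2x^2 + x + 9) + 1| < ϵ.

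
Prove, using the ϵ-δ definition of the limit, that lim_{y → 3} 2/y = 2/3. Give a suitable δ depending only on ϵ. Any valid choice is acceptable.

δ = min(3/2, (9/4)ϵ)

Let ϵ > 0 be given. We seek δ > 0 such that 0 < |y − 3| < δ implies |2/y − (2/3)| < ϵ.
|2/y − (2/3)| = 2·|3 − y|/(3·|y|) = 2|y − 3|/(3|y|).
Require δ ≤ 3/2 so that |y| > 3 − 3/2 = 3/2, hence 3|y| > 9/2.
Then |2/y − (2/3)| < 2|y − 3|/(9/2), which is < ϵ when |y − 3| < (9/4)ϵ.
Take δ = min(3/2, (9/4)ϵ). Then 0 < |y − 3| < δ gives both |y − 3| < 3/2 and |y − 3| < (9/4)ϵ, so |2/y − (2/3)| < ϵ.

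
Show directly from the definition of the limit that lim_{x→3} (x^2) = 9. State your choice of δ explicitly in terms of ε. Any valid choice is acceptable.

Let ε > 0. We seek δ > 0 with 0 < |x − 3| < δ ⇒ |x^2 − 9| < ε.
Factor: x^2 − 9 = (x − 3)(x + 3), so |x^2 − 9| = |x − 3|·|x + 3|.
Restrict δ ≤ 2. Then |x − 3| < 2 gives |x| < 5, so by the triangle inequality |x + 3| ≤ 5 + 3 = 8.
Hence |x^2 − 9| ≤ 8|x − 3|, which is < ε once |x − 3| < ε/8.
Take δ = min(2, ε/8). If 0 < |x − 3| < δ then both bounds hold and |x^2 − 9| ≤ 8|x − 3| < 8·(ε/8) = ε.

δ = min(2, ε/8)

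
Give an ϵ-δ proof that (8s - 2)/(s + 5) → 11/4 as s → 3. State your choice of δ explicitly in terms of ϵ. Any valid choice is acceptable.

Suppose ϵ > 0. We want δ > 0 with 0 < |s − 3| < δ ⇒ |(8s - 2)/(s + 5) − (11/4)| < ϵ.
Combining over a common denominator, (8s - 2)/(s + 5) − (11/4) = [(8s - 2)·8 − 22·(s + 5)] / [8·(s + 5)] = 42(s − 3) / (8(s + 5)).
So |(8s - 2)/(s + 5) − (11/4)| = 42|s − 3| / (8·|s + 5|).
Require δ ≤ 4, so |s + 5| ≥ |8| − |s − 3| > 8 − 4 = 4.
Hence |(8s - 2)/(s + 5) − (11/4)| < 42|s − 3|/(8·4) = (21/16)|s − 3|, which is < ϵ once |s − 3| < (16/21)ϵ.
Take δ = min(4, (16/21)ϵ). Then 0 < |s − 3| < δ forces both bounds, so |(8s - 2)/(s + 5) − (11/4)| < ϵ.

δ = min(4, (16/21)ϵ)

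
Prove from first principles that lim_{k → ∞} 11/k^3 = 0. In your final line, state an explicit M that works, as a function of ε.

Let ε > 0 be given. For k ≥ 1, |11/k^3 − 0| = 11/k^3.
11/k^3 < ε ⇔ k^3 > 11/ε ⇔ k > (11/ε)^{1/3}.
Take M = (11/ε)^{1/3}. Then k > M implies 11/k^3 < ε.

M = (11/ε)^{1/3}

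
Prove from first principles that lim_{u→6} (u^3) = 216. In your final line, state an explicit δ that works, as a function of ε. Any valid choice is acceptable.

Suppose ε > 0. We seek δ > 0 with 0 < |u − 6| < δ ⇒ |u^3 − 216| < ε.
Factor: u^3 − 216 = (u − 6)(u^2 + 6u + 36), so |u^3 − 216| = |u − 6|·|u^2 + 6u + 36|.
Impose δ ≤ 1 so that |u| < 7; then |u^2 + 6u + 36| ≤ 127.
Hence |u^3 − 216| ≤ 127|u − 6|, which is < ε once |u − 6| < ε/127.
Take δ = min(1, ε/127). If 0 < |u − 6| < δ then both bounds hold and |u^3 − 216| ≤ 127|u − 6| < 127·(ε/127) = ε.

δ = min(1, ε/127)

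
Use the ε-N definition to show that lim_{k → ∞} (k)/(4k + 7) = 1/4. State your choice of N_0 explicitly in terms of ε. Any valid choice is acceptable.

Suppose ε > 0. For k ≥ 1, |(k)/(4k + 7) − (1/4)| = |-7|/(4(4k + 7)) = 7/(4(4k + 7)).
Since 4k + 7 ≥ 4k for k ≥ 1, this is ≤ 7/(4·4k) = (7/16)/k.
So |(k)/(4k + 7) − (1/4)| < ε whenever k > (7/16)/ε.
Take N_0 = (7/16)/ε. If k > N_0 then |(k)/(4k + 7) − (1/4)| ≤ (7/16)/k < ε.

N_0 = (7/16)/ε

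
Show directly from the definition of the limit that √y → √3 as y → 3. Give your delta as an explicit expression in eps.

Fix eps > 0. We want delta > 0 such that 0 < |y − 3| < delta implies |√y − √3| < eps.
Rationalise: √y − √3 = (y − 3)/(√y + √3), so |√y − √3| = |y − 3|/(√y + √3).
Restrict delta ≤ 3 so that |y − 3| < 3 forces y > 0, and then √y + √3 > √3.
Hence |√y − √3| < |y − 3|/√3, which is < eps once |y − 3| < √3·eps.
Take delta = min(3, √3·eps). If 0 < |y − 3| < delta then y > 0 and |√y − √3| < |y − 3|/√3 < eps.

delta = min(3, √3·eps)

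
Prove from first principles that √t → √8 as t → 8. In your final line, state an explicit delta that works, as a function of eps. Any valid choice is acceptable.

Suppose eps > 0. We want delta > 0 such that 0 < |t − 8| < delta implies |√t − √8| < eps.
Multiplying by the conjugate, |√t − √8| = |t − 8|/(√t + √8).
Restrict delta ≤ 8 so that |t − 8| < 8 forces t > 0, and then √t + √8 > √8.
Hence |√t − √8| < |t − 8|/√8, which is < eps once |t − 8| < √8·eps.
Take delta = min(8, √8·eps). If 0 < |t − 8| < delta then t > 0 and |√t − √8| < |t − 8|/√8 < eps.

delta = min(8, √8·eps)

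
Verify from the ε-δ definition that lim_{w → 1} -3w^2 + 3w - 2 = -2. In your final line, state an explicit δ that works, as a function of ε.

δ = min(2, ε/9)

Suppose ε > 0. We want δ > 0 such that 0 < |w − 1| < δ implies |(-3w^2 + 3w - 2) + 2| < ε.
(-3w^2 + 3w - 2) + 2 = -3w^2 + 3w = (w − 1)(-3w).
So |(-3w^2 + 3w - 2) + 2| = |w − 1|·|-3w|.
Require δ ≤ 2. Then |w − 1| < 2 gives |w| < 3, and by the triangle inequality |-3w| ≤ 3·3 = 9.
Hence |(-3w^2 + 3w - 2) + 2| ≤ 9|w − 1| < ε provided |w − 1| < ε/9.
Take δ = min(2, ε/9). Then 0 < |w − 1| < δ gives both |w − 1| < 2 and |w − 1| < ε/9, so |(-3w^2 + 3w - 2) + 2| < ε.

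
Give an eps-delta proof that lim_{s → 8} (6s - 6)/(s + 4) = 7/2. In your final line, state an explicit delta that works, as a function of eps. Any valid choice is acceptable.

delta = min(6, (12/5)eps)

Fix eps > 0. We want delta > 0 with 0 < |s − 8| < delta ⇒ |(6s - 6)/(s + 4) − (7/2)| < eps.
Combining over a common denominator, (6s - 6)/(s + 4) − (7/2) = [(6s - 6)·12 − 42·(s + 4)] / [12·(s + 4)] = 30(s − 8) / (12(s + 4)).
So |(6s - 6)/(s + 4) − (7/2)| = 30|s − 8| / (12·|s + 4|).
Require delta ≤ 6, so |s + 4| ≥ |12| − |s − 8| > 12 − 6 = 6.
Hence |(6s - 6)/(s + 4) − (7/2)| < 30|s − 8|/(12·6) = (5/12)|s − 8|, which is < eps once |s − 8| < (12/5)eps.
Take delta = min(6, (12/5)eps). Then 0 < |s − 8| < delta forces both bounds, so |(6s - 6)/(s + 4) − (7/2)| < eps.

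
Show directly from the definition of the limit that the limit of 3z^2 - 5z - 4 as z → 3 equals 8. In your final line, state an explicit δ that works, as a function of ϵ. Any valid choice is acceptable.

δ = min(2, ϵ/19)

Fix ϵ > 0. We want δ > 0 such that 0 < |z − 3| < δ implies |(3z^2 - 5z - 4) − 8| < ϵ.
(3z^2 - 5z - 4) − 8 = 3z^2 - 5z - 12 = (z − 3)(3z + 4).
So |(3z^2 - 5z - 4) − 8| = |z − 3|·|3z + 4|.
Require δ ≤ 2. Then |z − 3| < 2 gives |z| < 5, and by the triangle inequality |3z + 4| ≤ 3·5 + 4 = 19.
Hence |(3z^2 - 5z - 4) − 8| ≤ 19|z − 3| < ϵ provided |z − 3| < ϵ/19.
Take δ = min(2, ϵ/19). Then 0 < |z − 3| < δ gives both |z − 3| < 2 and |z − 3| < ϵ/19, so |(3z^2 - 5z - 4) − 8| < ϵ.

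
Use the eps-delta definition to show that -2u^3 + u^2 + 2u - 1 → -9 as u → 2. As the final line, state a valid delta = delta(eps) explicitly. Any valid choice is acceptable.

Let eps > 0. We want delta > 0 such that 0 < |u − 2| < delta implies |(-2u^3 + u^2 + 2u - 1) + 9| < eps.
(-2u^3 + u^2 + 2u - 1) + 9 = -2u^3 + u^2 + 2u + 8 = (u − 2)(-2u^2 - 3u - 4).
So |(-2u^3 + u^2 + 2u - 1) + 9| = |u − 2|·|-2u^2 - 3u - 4|.
Require delta ≤ 2. Then |u − 2| < 2 gives |u| < 4, and by the triangle inequality |-2u^2 - 3u - 4| ≤ 2·4^2 + 3·4 + 4 = 48.
Hence |(-2u^3 + u^2 + 2u - 1) + 9| ≤ 48|u − 2| < eps provided |u − 2| < eps/48.
Choosing delta = min(2, eps/48) ensures both conditions, hence |(-2u^3 + u^2 + 2u - 1) + 9| < eps.

delta = min(2, eps/48)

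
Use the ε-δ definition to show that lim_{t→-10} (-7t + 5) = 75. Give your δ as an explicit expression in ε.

Fix ε > 0. We need δ > 0 so that 0 < |t + 10| < δ implies |(-7t + 5) − 75| < ε.
Since (-7t + 5) − 75 = -7(t + 10), we have |(-7t + 5) − 75| = 7|t + 10|.
Thus it suffices that |t + 10| < ε/7.
Take δ = ε/7. If 0 < |t + 10| < δ then |(-7t + 5) − 75| = 7|t + 10| < 7·(ε/7) = ε.

δ = ε/7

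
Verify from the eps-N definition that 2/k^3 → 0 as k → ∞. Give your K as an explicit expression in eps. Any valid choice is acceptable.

K = (2/eps)^{1/3}

Let eps > 0. For k ≥ 1, |2/k^3 − 0| = 2/k^3.
2/k^3 < eps ⇔ k^3 > 2/eps ⇔ k > (2/eps)^{1/3}.
Take K = (2/eps)^{1/3}. Then k > K implies 2/k^3 < eps.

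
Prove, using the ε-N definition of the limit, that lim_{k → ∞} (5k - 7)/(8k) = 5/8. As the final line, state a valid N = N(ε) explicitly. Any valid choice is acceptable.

Let ε > 0 be given. For k ≥ 1, |(5k - 7)/(8k) − (5/8)| = |-56|/(8(8k)) = 56/(8(8k)).
Since 8k ≥ 8k for k ≥ 1, this is ≤ 56/(8·8k) = (7/8)/k.
So |(5k - 7)/(8k) − (5/8)| < ε whenever k > (7/8)/ε.
Take N = (7/8)/ε. If k > N then |(5k - 7)/(8k) − (5/8)| ≤ (7/8)/k < ε.

N = (7/8)/ε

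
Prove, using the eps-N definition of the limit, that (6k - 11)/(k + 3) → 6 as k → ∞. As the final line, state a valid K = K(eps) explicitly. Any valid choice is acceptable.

Let eps > 0. For k ≥ 1, |(6k - 11)/(k + 3) − 6| = |-29|/((k + 3)) = 29/((k + 3)).
Since k + 3 ≥ k for k ≥ 1, this is ≤ 29/(k) = 29/k.
So |(6k - 11)/(k + 3) − 6| < eps whenever k > 29/eps.
Take K = 29/eps. If k > K then |(6k - 11)/(k + 3) − 6| ≤ 29/k < eps.

K = 29/eps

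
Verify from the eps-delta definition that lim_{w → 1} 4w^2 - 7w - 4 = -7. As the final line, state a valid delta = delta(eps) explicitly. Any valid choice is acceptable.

Let eps > 0 be given. We want delta > 0 such that 0 < |w − 1| < delta implies |(4w^2 - 7w - 4) + 7| < eps.
(4w^2 - 7w - 4) + 7 = 4w^2 - 7w + 3 = (w − 1)(4w - 3).
So |(4w^2 - 7w - 4) + 7| = |w − 1|·|4w - 3|.
Require delta ≤ 1. Then |w − 1| < 1 gives |w| < 2, and by the triangle inequality |4w - 3| ≤ 4·2 + 3 = 11.
Hence |(4w^2 - 7w - 4) + 7| ≤ 11|w − 1| < eps provided |w − 1| < eps/11.
Choosing delta = min(1, eps/11) ensures both conditions, hence |(4w^2 - 7w - 4) + 7| < eps.

delta = min(1, eps/11)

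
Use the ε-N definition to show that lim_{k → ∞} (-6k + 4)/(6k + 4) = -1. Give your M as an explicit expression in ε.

Fix ε > 0. For k ≥ 1, |(-6k + 4)/(6k + 4) + 1| = |48|/(6(6k + 4)) = 48/(6(6k + 4)).
Since 6k + 4 ≥ 6k for k ≥ 1, this is ≤ 48/(6·6k) = (4/3)/k.
So |(-6k + 4)/(6k + 4) + 1| < ε whenever k > (4/3)/ε.
Take M = (4/3)/ε. If k > M then |(-6k + 4)/(6k + 4) + 1| ≤ (4/3)/k < ε.

M = (4/3)/ε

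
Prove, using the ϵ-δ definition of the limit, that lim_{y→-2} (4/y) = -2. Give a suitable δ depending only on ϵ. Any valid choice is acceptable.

Fix ϵ > 0. We seek δ > 0 such that 0 < |y + 2| < δ implies |4/y + 2| < ϵ.
|4/y + 2| = 4·|-2 − y|/(2·|y|) = 4|y + 2|/(2|y|).
Require δ ≤ 1 so that |y| > 2 − 1 = 1, hence 2|y| > 2.
Then |4/y + 2| < 4|y + 2|/2, which is < ϵ when |y + 2| < (1/2)ϵ.
Take δ = min(1, (1/2)ϵ). Then 0 < |y + 2| < δ gives both |y + 2| < 1 and |y + 2| < (1/2)ϵ, so |4/y + 2| < ϵ.

δ = min(1, (1/2)ϵ)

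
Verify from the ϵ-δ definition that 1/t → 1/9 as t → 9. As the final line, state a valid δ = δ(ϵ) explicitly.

δ = min(9/2, (81/2)ϵ)

Let ϵ > 0. We seek δ > 0 such that 0 < |t − 9| < δ implies |1/t − (1/9)| < ϵ.
|1/t − (1/9)| = |9 − t|/(9·|t|) = |t − 9|/(9|t|).
Restrict δ ≤ 9/2. Then |t − 9| < 9/2 gives |t| > 9/2, so 9|t| > 81/2.
Then |1/t − (1/9)| < |t − 9|/(81/2), which is < ϵ when |t − 9| < (81/2)ϵ.
Take δ = min(9/2, (81/2)ϵ). Then 0 < |t − 9| < δ gives both |t − 9| < 9/2 and |t − 9| < (81/2)ϵ, so |1/t − (1/9)| < ϵ.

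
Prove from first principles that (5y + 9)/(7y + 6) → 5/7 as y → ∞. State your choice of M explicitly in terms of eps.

M = (33/49)/eps

Let eps > 0 be given. We seek M > 0 such that y > M implies |(5y + 9)/(7y + 6) − (5/7)| < eps.
(5y + 9)/(7y + 6) − (5/7) = (7(5y + 9) − 5(7y + 6)) / (7(7y + 6)) = 33/(7(7y + 6)).
For y > 0 we have 7y + 6 > 7y, so |(5y + 9)/(7y + 6) − (5/7)| = 33/(7(7y + 6)) < 33/(7·7y) = (33/49)/y.
Thus |(5y + 9)/(7y + 6) − (5/7)| < eps whenever y > (33/49)/eps.
Take M = (33/49)/eps. If y > M then |(5y + 9)/(7y + 6) − (5/7)| < (33/49)/y < eps.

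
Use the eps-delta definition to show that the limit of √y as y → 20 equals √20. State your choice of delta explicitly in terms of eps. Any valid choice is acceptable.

Suppose eps > 0. We want delta > 0 such that 0 < |y − 20| < delta implies |√y − √20| < eps.
Multiplying by the conjugate, |√y − √20| = |y − 20|/(√y + √20).
Restrict delta ≤ 20 so that |y − 20| < 20 forces y > 0, and then √y + √20 > √20.
Hence |√y − √20| < |y − 20|/√20, which is < eps once |y − 20| < √20·eps.
Take delta = min(20, √20·eps). If 0 < |y − 20| < delta then y > 0 and |√y − √20| < |y − 20|/√20 < eps.

delta = min(20, √20·eps)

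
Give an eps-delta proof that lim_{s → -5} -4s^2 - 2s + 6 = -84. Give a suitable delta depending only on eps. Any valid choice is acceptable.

Fix eps > 0. We want delta > 0 such that 0 < |s + 5| < delta implies |(-4s^2 - 2s + 6) + 84| < eps.
(-4s^2 - 2s + 6) + 84 = -4s^2 - 2s + 90 = (s + 5)(-4s + 18).
So |(-4s^2 - 2s + 6) + 84| = |s + 5|·|-4s + 18|.
Require delta ≤ 1. Then |s + 5| < 1 gives |s| < 6, and by the triangle inequality |-4s + 18| ≤ 4·6 + 18 = 42.
Hence |(-4s^2 - 2s + 6) + 84| ≤ 42|s + 5| < eps provided |s + 5| < eps/42.
Take delta = min(1, eps/42). Then 0 < |s + 5| < delta gives both |s + 5| < 1 and |s + 5| < eps/42, so |(-4s^2 - 2s + 6) + 84| < eps.

delta = min(1, eps/42)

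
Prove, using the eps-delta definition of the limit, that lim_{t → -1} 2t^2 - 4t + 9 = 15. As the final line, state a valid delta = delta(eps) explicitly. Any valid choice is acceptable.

Let eps > 0. We want delta > 0 such that 0 < |t + 1| < delta implies |(2t^2 - 4t + 9) − 15| < eps.
(2t^2 - 4t + 9) − 15 = 2t^2 - 4t - 6 = (t + 1)(2t - 6).
So |(2t^2 - 4t + 9) − 15| = |t + 1|·|2t - 6|.
Require delta ≤ 1. Then |t + 1| < 1 gives |t| < 2, and by the triangle inequality |2t - 6| ≤ 2·2 + 6 = 10.
Hence |(2t^2 - 4t + 9) − 15| ≤ 10|t + 1| < eps provided |t + 1| < eps/10.
Take delta = min(1, eps/10). Then 0 < |t + 1| < delta gives both |t + 1| < 1 and |t + 1| < eps/10, so |(2t^2 - 4t + 9) − 15| < eps.

delta = min(1, eps/10)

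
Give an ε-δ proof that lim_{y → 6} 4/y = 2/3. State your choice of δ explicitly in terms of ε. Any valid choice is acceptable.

Fix ε > 0. We seek δ > 0 such that 0 < |y − 6| < δ implies |4/y − (2/3)| < ε.
|4/y − (2/3)| = 4·|6 − y|/(6·|y|) = 4|y − 6|/(6|y|).
Restrict δ ≤ 3. Then |y − 6| < 3 gives |y| > 3, so 6|y| > 18.
Then |4/y − (2/3)| < 4|y − 6|/18, which is < ε when |y − 6| < (9/2)ε.
Take δ = min(3, (9/2)ε). Then 0 < |y − 6| < δ gives both |y − 6| < 3 and |y − 6| < (9/2)ε, so |4/y − (2/3)| < ε.

δ = min(3, (9/2)ε)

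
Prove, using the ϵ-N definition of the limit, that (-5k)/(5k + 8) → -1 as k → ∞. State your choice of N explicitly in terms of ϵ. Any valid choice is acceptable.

Let ϵ > 0. For k ≥ 1, |(-5k)/(5k + 8) + 1| = |40|/(5(5k + 8)) = 40/(5(5k + 8)).
Since 5k + 8 ≥ 5k for k ≥ 1, this is ≤ 40/(5·5k) = (8/5)/k.
So |(-5k)/(5k + 8) + 1| < ϵ whenever k > (8/5)/ϵ.
Take N = (8/5)/ϵ. If k > N then |(-5k)/(5k + 8) + 1| ≤ (8/5)/k < ϵ.

N = (8/5)/ϵ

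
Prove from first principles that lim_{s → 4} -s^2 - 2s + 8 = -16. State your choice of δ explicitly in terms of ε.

δ = min(1, ε/11)

Let ε > 0 be given. We want δ > 0 such that 0 < |s − 4| < δ implies |(-s^2 - 2s + 8) + 16| < ε.
(-s^2 - 2s + 8) + 16 = -s^2 - 2s + 24 = (s − 4)(-s - 6).
So |(-s^2 - 2s + 8) + 16| = |s − 4|·|-s - 6|.
Assume first that |s − 4| < 1, so |s| < 5. Then |-s - 6| ≤ 5 + 6 = 11.
Hence |(-s^2 - 2s + 8) + 16| ≤ 11|s − 4| < ε provided |s − 4| < ε/11.
Take δ = min(1, ε/11). Then 0 < |s − 4| < δ gives both |s − 4| < 1 and |s − 4| < ε/11, so |(-s^2 - 2s + 8) + 16| < ε.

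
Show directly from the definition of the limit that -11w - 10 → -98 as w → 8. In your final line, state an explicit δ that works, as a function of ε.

Fix ε > 0. We need δ > 0 so that 0 < |w − 8| < δ implies |(-11w - 10) + 98| < ε.
|(-11w - 10) + 98| = |-11w + 88| = 11|w − 8|.
Thus it suffices that |w − 8| < ε/11.
Take δ = ε/11. If 0 < |w − 8| < δ then |(-11w - 10) + 98| = 11|w − 8| < 11·(ε/11) = ε.

δ = ε/11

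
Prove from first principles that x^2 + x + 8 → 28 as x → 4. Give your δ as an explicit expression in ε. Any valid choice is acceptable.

Let ε > 0 be given. We want δ > 0 such that 0 < |x − 4| < δ implies |(x^2 + x + 8) − 28| < ε.
(x^2 + x + 8) − 28 = x^2 + x - 20 = (x − 4)(x + 5).
So |(x^2 + x + 8) − 28| = |x − 4|·|x + 5|.
Require δ ≤ 1. Then |x − 4| < 1 gives |x| < 5, and by the triangle inequality |x + 5| ≤ 5 + 5 = 10.
Hence |(x^2 + x + 8) − 28| ≤ 10|x − 4| < ε provided |x − 4| < ε/10.
Take δ = min(1, ε/10). Then 0 < |x − 4| < δ gives both |x − 4| < 1 and |x − 4| < ε/10, so |(x^2 + x + 8) − 28| < ε.

δ = min(1, ε/10)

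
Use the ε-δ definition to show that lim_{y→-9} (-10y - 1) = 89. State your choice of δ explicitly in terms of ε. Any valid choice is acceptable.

δ = ε/10

Fix ε > 0. We need δ > 0 so that 0 < |y + 9| < δ implies |(-10y - 1) − 89| < ε.
Since (-10y - 1) − 89 = -10(y + 9), we have |(-10y - 1) − 89| = 10|y + 9|.
Thus it suffices that |y + 9| < ε/10.
Choosing δ = ε/10 gives |(-10y - 1) − 89| = 10|y + 9| < ε whenever |y + 9| < δ.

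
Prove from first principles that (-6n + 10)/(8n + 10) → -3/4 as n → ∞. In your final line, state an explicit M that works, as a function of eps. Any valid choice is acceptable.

M = (35/16)/eps

Let eps > 0 be given. For n ≥ 1, |(-6n + 10)/(8n + 10) + 3/4| = |140|/(8(8n + 10)) = 140/(8(8n + 10)).
Since 8n + 10 ≥ 8n for n ≥ 1, this is ≤ 140/(8·8n) = (35/16)/n.
So |(-6n + 10)/(8n + 10) + 3/4| < eps whenever n > (35/16)/eps.
Take M = (35/16)/eps. If n > M then |(-6n + 10)/(8n + 10) + 3/4| ≤ (35/16)/n < eps.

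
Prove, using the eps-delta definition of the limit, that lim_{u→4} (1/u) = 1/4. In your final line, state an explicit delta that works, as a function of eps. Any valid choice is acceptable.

delta = min(2, 8eps)

Suppose eps > 0. We seek delta > 0 such that 0 < |u − 4| < delta implies |1/u − (1/4)| < eps.
|1/u − (1/4)| = |4 − u|/(4·|u|) = |u − 4|/(4|u|).
Require delta ≤ 2 so that |u| > 4 − 2 = 2, hence 4|u| > 8.
Then |1/u − (1/4)| < |u − 4|/8, which is < eps when |u − 4| < 8eps.
Take delta = min(2, 8eps). Then 0 < |u − 4| < delta gives both |u − 4| < 2 and |u − 4| < 8eps, so |1/u − (1/4)| < eps.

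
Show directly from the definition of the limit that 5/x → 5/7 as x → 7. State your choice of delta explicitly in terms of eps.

delta = min(7/2, (49/10)eps)

Let eps > 0. We seek delta > 0 such that 0 < |x − 7| < delta implies |5/x − (5/7)| < eps.
|5/x − (5/7)| = 5·|7 − x|/(7·|x|) = 5|x − 7|/(7|x|).
Require delta ≤ 7/2 so that |x| > 7 − 7/2 = 7/2, hence 7|x| > 49/2.
Then |5/x − (5/7)| < 5|x − 7|/(49/2), which is < eps when |x − 7| < (49/10)eps.
Take delta = min(7/2, (49/10)eps). Then 0 < |x − 7| < delta gives both |x − 7| < 7/2 and |x − 7| < (49/10)eps, so |5/x − (5/7)| < eps.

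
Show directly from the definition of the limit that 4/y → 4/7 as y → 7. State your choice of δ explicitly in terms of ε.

δ = min(7/2, (49/8)ε)

Suppose ε > 0. We seek δ > 0 such that 0 < |y − 7| < δ implies |4/y − (4/7)| < ε.
|4/y − (4/7)| = 4·|7 − y|/(7·|y|) = 4|y − 7|/(7|y|).
Restrict δ ≤ 7/2. Then |y − 7| < 7/2 gives |y| > 7/2, so 7|y| > 49/2.
Then |4/y − (4/7)| < 4|y − 7|/(49/2), which is < ε when |y − 7| < (49/8)ε.
Take δ = min(7/2, (49/8)ε). Then 0 < |y − 7| < δ gives both |y − 7| < 7/2 and |y − 7| < (49/8)ε, so |4/y − (4/7)| < ε.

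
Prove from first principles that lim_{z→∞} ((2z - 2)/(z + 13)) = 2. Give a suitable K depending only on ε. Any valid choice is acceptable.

K = 28/ε

Let ε > 0 be given. We seek K > 0 such that z > K implies |(2z - 2)/(z + 13) − 2| < ε.
(2z - 2)/(z + 13) − 2 = ((2z - 2) − 2(z + 13)) / ((z + 13)) = -28/((z + 13)).
For z > 0 we have z + 13 > z, so |(2z - 2)/(z + 13) − 2| = 28/((z + 13)) < 28/(z) = 28/z.
Thus |(2z - 2)/(z + 13) − 2| < ε whenever z > 28/ε.
Take K = 28/ε. If z > K then |(2z - 2)/(z + 13) − 2| < 28/z < ε.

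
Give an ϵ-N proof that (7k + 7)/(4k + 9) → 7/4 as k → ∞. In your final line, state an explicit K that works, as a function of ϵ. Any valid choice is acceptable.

K = (35/16)/ϵ

Let ϵ > 0. For k ≥ 1, |(7k + 7)/(4k + 9) − (7/4)| = |-35|/(4(4k + 9)) = 35/(4(4k + 9)).
Since 4k + 9 ≥ 4k for k ≥ 1, this is ≤ 35/(4·4k) = (35/16)/k.
So |(7k + 7)/(4k + 9) − (7/4)| < ϵ whenever k > (35/16)/ϵ.
Take K = (35/16)/ϵ. If k > K then |(7k + 7)/(4k + 9) − (7/4)| ≤ (35/16)/k < ϵ.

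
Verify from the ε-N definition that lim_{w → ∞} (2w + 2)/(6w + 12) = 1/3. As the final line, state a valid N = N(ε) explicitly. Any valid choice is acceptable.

Suppose ε > 0. We seek N > 0 such that w > N implies |(2w + 2)/(6w + 12) − (1/3)| < ε.
(2w + 2)/(6w + 12) − (1/3) = (6(2w + 2) − 2(6w + 12)) / (6(6w + 12)) = -12/(6(6w + 12)).
For w > 0 we have 6w + 12 > 6w, so |(2w + 2)/(6w + 12) − (1/3)| = 12/(6(6w + 12)) < 12/(6·6w) = (1/3)/w.
Thus |(2w + 2)/(6w + 12) − (1/3)| < ε whenever w > (1/3)/ε.
Take N = (1/3)/ε. If w > N then |(2w + 2)/(6w + 12) − (1/3)| < (1/3)/w < ε.

N = (1/3)/ε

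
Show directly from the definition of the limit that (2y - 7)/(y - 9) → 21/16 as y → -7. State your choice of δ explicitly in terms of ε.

δ = min(8, (128/11)ε)

Fix ε > 0. We want δ > 0 with 0 < |y + 7| < δ ⇒ |(2y - 7)/(y - 9) − (21/16)| < ε.
Combining over a common denominator, (2y - 7)/(y - 9) − (21/16) = [(2y - 7)·(-16) − (-21)·(y - 9)] / [(-16)·(y - 9)] = -11(y + 7) / ((-16)(y - 9)).
So |(2y - 7)/(y - 9) − (21/16)| = 11|y + 7| / (16·|y − 9|).
Restrict δ ≤ 8. Then |y + 7| < 8 gives |y − 9| = |(y + 7) + (-16)| ≥ 16 − 8 = 8.
Hence |(2y - 7)/(y - 9) − (21/16)| < 11|y + 7|/(16·8) = (11/128)|y + 7|, which is < ε once |y + 7| < (128/11)ε.
Take δ = min(8, (128/11)ε). Then 0 < |y + 7| < δ forces both bounds, so |(2y - 7)/(y - 9) − (21/16)| < ε.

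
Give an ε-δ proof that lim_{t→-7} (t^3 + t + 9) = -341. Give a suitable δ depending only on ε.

δ = min(1, ε/170)

Fix ε > 0. We want δ > 0 such that 0 < |t + 7| < δ implies |(t^3 + t + 9) + 341| < ε.
(t^3 + t + 9) + 341 = t^3 + t + 350 = (t + 7)(t^2 - 7t + 50).
So |(t^3 + t + 9) + 341| = |t + 7|·|t^2 - 7t + 50|.
Require δ ≤ 1. Then |t + 7| < 1 gives |t| < 8, and by the triangle inequality |t^2 - 7t + 50| ≤ 8^2 + 7·8 + 50 = 170.
Hence |(t^3 + t + 9) + 341| ≤ 170|t + 7| < ε provided |t + 7| < ε/170.
Take δ = min(1, ε/170). Then 0 < |t + 7| < δ gives both |t + 7| < 1 and |t + 7| < ε/170, so |(t^3 + t + 9) + 341| < ε.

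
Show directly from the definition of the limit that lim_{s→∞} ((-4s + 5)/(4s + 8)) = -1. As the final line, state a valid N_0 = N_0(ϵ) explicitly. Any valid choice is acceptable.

Let ϵ > 0 be given. We seek N_0 > 0 such that s > N_0 implies |(-4s + 5)/(4s + 8) + 1| < ϵ.
(-4s + 5)/(4s + 8) + 1 = (4(-4s + 5) − (-4)(4s + 8)) / (4(4s + 8)) = 52/(4(4s + 8)).
For s > 0 we have 4s + 8 > 4s, so |(-4s + 5)/(4s + 8) + 1| = 52/(4(4s + 8)) < 52/(4·4s) = (13/4)/s.
Thus |(-4s + 5)/(4s + 8) + 1| < ϵ whenever s > (13/4)/ϵ.
Take N_0 = (13/4)/ϵ. If s > N_0 then |(-4s + 5)/(4s + 8) + 1| < (13/4)/s < ϵ.

N_0 = (13/4)/ϵ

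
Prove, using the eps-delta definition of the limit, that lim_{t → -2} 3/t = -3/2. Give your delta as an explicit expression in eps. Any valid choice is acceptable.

delta = min(1, (2/3)eps)

Let eps > 0. We seek delta > 0 such that 0 < |t + 2| < delta implies |3/t + 3/2| < eps.
|3/t + 3/2| = 3·|-2 − t|/(2·|t|) = 3|t + 2|/(2|t|).
Restrict delta ≤ 1. Then |t + 2| < 1 gives |t| > 1, so 2|t| > 2.
Then |3/t + 3/2| < 3|t + 2|/2, which is < eps when |t + 2| < (2/3)eps.
Take delta = min(1, (2/3)eps). Then 0 < |t + 2| < delta gives both |t + 2| < 1 and |t + 2| < (2/3)eps, so |3/t + 3/2| < eps.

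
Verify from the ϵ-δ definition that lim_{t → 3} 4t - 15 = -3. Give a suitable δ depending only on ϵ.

Let ϵ > 0 be given. We need δ > 0 so that 0 < |t − 3| < δ implies |(4t - 15) + 3| < ϵ.
|(4t - 15) + 3| = |4t - 12| = 4|t − 3|.
So 4|t − 3| < ϵ exactly when |t − 3| < ϵ/4.
Choosing δ = ϵ/4 gives |(4t - 15) + 3| = 4|t − 3| < ϵ whenever |t − 3| < δ.

δ = ϵ/4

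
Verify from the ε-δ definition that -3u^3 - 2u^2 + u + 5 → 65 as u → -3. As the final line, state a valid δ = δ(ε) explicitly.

Fix ε > 0. We want δ > 0 such that 0 < |u + 3| < δ implies |(-3u^3 - 2u^2 + u + 5) − 65| < ε.
(-3u^3 - 2u^2 + u + 5) − 65 = -3u^3 - 2u^2 + u - 60 = (u + 3)(-3u^2 + 7u - 20).
So |(-3u^3 - 2u^2 + u + 5) − 65| = |u + 3|·|-3u^2 + 7u - 20|.
Require δ ≤ 2. Then |u + 3| < 2 gives |u| < 5, and by the triangle inequality |-3u^2 + 7u - 20| ≤ 3·5^2 + 7·5 + 20 = 130.
Hence |(-3u^3 - 2u^2 + u + 5) − 65| ≤ 130|u + 3| < ε provided |u + 3| < ε/130.
Choosing δ = min(2, ε/130) ensures both conditions, hence |(-3u^3 - 2u^2 + u + 5) − 65| < ε.

δ = min(2, ε/130)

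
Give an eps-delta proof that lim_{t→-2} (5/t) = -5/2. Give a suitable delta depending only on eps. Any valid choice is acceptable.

Let eps > 0 be given. We seek delta > 0 such that 0 < |t + 2| < delta implies |5/t + 5/2| < eps.
|5/t + 5/2| = 5·|-2 − t|/(2·|t|) = 5|t + 2|/(2|t|).
Require delta ≤ 1 so that |t| > 2 − 1 = 1, hence 2|t| > 2.
Then |5/t + 5/2| < 5|t + 2|/2, which is < eps when |t + 2| < (2/5)eps.
Take delta = min(1, (2/5)eps). Then 0 < |t + 2| < delta gives both |t + 2| < 1 and |t + 2| < (2/5)eps, so |5/t + 5/2| < eps.

delta = min(1, (2/5)eps)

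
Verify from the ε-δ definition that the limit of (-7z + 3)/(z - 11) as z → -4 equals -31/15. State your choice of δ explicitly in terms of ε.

Let ε > 0. We want δ > 0 with 0 < |z + 4| < δ ⇒ |(-7z + 3)/(z - 11) + 31/15| < ε.
Combining over a common denominator, (-7z + 3)/(z - 11) + 31/15 = [(-7z + 3)·(-15) − 31·(z - 11)] / [(-15)·(z - 11)] = 74(z + 4) / ((-15)(z - 11)).
So |(-7z + 3)/(z - 11) + 31/15| = 74|z + 4| / (15·|z − 11|).
Restrict δ ≤ 15/2. Then |z + 4| < 15/2 gives |z − 11| = |(z + 4) + (-15)| ≥ 15 − 15/2 = 15/2.
Hence |(-7z + 3)/(z - 11) + 31/15| < 74|z + 4|/(15·(15/2)) = (148/225)|z + 4|, which is < ε once |z + 4| < (225/148)ε.
Take δ = min(15/2, (225/148)ε). Then 0 < |z + 4| < δ forces both bounds, so |(-7z + 3)/(z - 11) + 31/15| < ε.

δ = min(15/2, (225/148)ε)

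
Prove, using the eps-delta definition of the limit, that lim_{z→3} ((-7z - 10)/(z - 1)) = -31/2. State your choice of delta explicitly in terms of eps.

delta = min(1, (2/17)eps)

Fix eps > 0. We want delta > 0 with 0 < |z − 3| < delta ⇒ |(-7z - 10)/(z - 1) + 31/2| < eps.
Combining over a common denominator, (-7z - 10)/(z - 1) + 31/2 = [(-7z - 10)·2 − (-31)·(z - 1)] / [2·(z - 1)] = 17(z − 3) / (2(z - 1)).
So |(-7z - 10)/(z - 1) + 31/2| = 17|z − 3| / (2·|z − 1|).
Require delta ≤ 1, so |z − 1| ≥ |2| − |z − 3| > 2 − 1 = 1.
Hence |(-7z - 10)/(z - 1) + 31/2| < 17|z − 3|/(2·1) = (17/2)|z − 3|, which is < eps once |z − 3| < (2/17)eps.
Take delta = min(1, (2/17)eps). Then 0 < |z − 3| < delta forces both bounds, so |(-7z - 10)/(z - 1) + 31/2| < eps.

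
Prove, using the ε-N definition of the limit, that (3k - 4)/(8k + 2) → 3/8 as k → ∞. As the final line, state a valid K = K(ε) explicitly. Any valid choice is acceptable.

K = (19/32)/ε

Let ε > 0. For k ≥ 1, |(3k - 4)/(8k + 2) − (3/8)| = |-38|/(8(8k + 2)) = 38/(8(8k + 2)).
Since 8k + 2 ≥ 8k for k ≥ 1, this is ≤ 38/(8·8k) = (19/32)/k.
So |(3k - 4)/(8k + 2) − (3/8)| < ε whenever k > (19/32)/ε.
Take K = (19/32)/ε. If k > K then |(3k - 4)/(8k + 2) − (3/8)| ≤ (19/32)/k < ε.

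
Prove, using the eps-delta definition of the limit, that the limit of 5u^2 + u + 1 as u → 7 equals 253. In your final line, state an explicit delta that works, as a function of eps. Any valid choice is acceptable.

delta = min(1, eps/76)

Let eps > 0 be given. We want delta > 0 such that 0 < |u − 7| < delta implies |(5u^2 + u + 1) − 253| < eps.
(5u^2 + u + 1) − 253 = 5u^2 + u - 252 = (u − 7)(5u + 36).
So |(5u^2 + u + 1) − 253| = |u − 7|·|5u + 36|.
Require delta ≤ 1. Then |u − 7| < 1 gives |u| < 8, and by the triangle inequality |5u + 36| ≤ 5·8 + 36 = 76.
Hence |(5u^2 + u + 1) − 253| ≤ 76|u − 7| < eps provided |u − 7| < eps/76.
Take delta = min(1, eps/76). Then 0 < |u − 7| < delta gives both |u − 7| < 1 and |u − 7| < eps/76, so |(5u^2 + u + 1) − 253| < eps.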